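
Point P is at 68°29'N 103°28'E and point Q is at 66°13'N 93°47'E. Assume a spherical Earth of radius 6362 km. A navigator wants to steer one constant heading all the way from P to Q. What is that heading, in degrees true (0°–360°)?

Meridional parts: M(φ₁)=+1.6607, M(φ₂)=+1.5579 → ΔM = -0.1028;  Δλ = -0.1690 rad
tan C = Δλ / ΔM = +1.6438 → C = 238.69°

238.7°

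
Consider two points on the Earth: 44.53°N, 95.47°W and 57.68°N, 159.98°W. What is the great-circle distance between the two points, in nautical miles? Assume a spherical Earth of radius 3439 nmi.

Haversine: a = sin²(Δφ/2)+cos φ₁ cos φ₂ sin²(Δλ/2) = 0.12167;  σ = 2·atan2(√a,√(1−a))
σ = 40.829° → d = Rσ = 3439·0.71260 = 2451 nmi

2451 nmi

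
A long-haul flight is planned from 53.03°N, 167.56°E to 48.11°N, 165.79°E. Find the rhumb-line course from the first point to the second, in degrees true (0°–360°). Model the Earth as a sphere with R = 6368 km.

Δψ = ln[tan(π/4+φ₂/2)/tan(π/4+φ₁/2)] = -0.1354
Δλ = -0.0309 rad (taken the short way round)
course = atan2(Δλ, Δψ) = 192.86°

192.9°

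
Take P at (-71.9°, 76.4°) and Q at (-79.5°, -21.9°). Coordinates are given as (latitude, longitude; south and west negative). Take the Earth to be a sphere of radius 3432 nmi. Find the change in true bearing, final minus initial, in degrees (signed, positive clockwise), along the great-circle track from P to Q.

Initial bearing θ₁ = atan2(sin Δλ cos φ₂, cos φ₁ sin φ₂ − sin φ₁ cos φ₂ cos Δλ) = 208.62°
Final bearing θ₂ = (initial bearing from the destination back to the start) + 180° = 305.26°
Δθ = θ₂ − θ₁ = +96.6°

+96.6°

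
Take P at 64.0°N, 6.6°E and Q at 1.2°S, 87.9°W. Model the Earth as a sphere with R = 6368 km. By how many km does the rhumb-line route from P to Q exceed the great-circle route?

481 km

Great circle: cos σ = sin φ₁ sin φ₂ + cos φ₁ cos φ₂ cos Δλ,  σ = 1.6240 rad → d_gc = 10341.8 km
Rhumb line: Δψ = -1.4869, q = Δφ/Δψ = 0.7653, d_rh = R√(Δφ²+q²Δλ²) = 10822.5 km
Excess = 10822.5 − 10341.8 = 480.7 ≈ 481 km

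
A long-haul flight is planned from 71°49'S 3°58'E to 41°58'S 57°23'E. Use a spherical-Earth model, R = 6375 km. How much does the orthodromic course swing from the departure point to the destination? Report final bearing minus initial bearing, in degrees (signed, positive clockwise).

At departure: θ₁ = atan2(sin Δλ cos φ₂, cos φ₁ sin φ₂ − sin φ₁ cos φ₂ cos Δλ) = 70.42°
At arrival: θ₂ = atan2(sin Δλ cos φ₁, −cos φ₂ sin φ₁ + sin φ₂ cos φ₁ cos Δλ) = 23.29°
Δθ = θ₂ − θ₁ = -47.1°

-47.1°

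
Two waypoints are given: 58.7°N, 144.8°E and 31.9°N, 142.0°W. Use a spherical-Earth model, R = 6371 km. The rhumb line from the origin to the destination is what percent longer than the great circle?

3.9%

Great circle: σ = 0.9533 rad → d_gc = Rσ = 6073.4 km
Rhumb: Δφ = -0.4677, Δλ = +1.2776, Δψ = -0.6845, q = Δφ/Δψ = 0.6834 → d_rh = R√(Δφ²+q²Δλ²) = 6310.3 km
Excess = (6310.3 − 6073.4) / 6073.4 = 236.9 / 6073.4 = 3.90% ≈ 3.9%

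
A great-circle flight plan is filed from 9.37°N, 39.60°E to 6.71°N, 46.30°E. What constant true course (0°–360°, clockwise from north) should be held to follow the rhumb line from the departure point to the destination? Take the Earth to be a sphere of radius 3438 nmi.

111.9°

Δψ = ln[tan(π/4+φ₂/2)/tan(π/4+φ₁/2)] = -0.0469
Δλ = +0.1169 rad (taken the short way round)
course = atan2(Δλ, Δψ) = 111.85°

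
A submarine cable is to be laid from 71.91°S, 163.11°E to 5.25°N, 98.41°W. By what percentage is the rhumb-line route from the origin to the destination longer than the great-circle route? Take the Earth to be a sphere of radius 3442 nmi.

5.9%

Great circle: σ = 1.7038 rad → d_gc = Rσ = 5864.4 nmi
Rhumb: Δφ = +1.3467, Δλ = +1.7188, Δψ = +1.9294, q = Δφ/Δψ = 0.6980 → d_rh = R√(Δφ²+q²Δλ²) = 6207.9 nmi
Excess = (6207.9 − 5864.4) / 5864.4 = 343.5 / 5864.4 = 5.86% ≈ 5.9%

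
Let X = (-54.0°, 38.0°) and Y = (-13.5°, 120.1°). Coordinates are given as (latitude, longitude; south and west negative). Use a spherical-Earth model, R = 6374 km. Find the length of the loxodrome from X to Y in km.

8565 km

Rhumb course C = atan2(Δλ, Δψ) with Δψ = ln[tan(π/4+φ₂/2)/tan(π/4+φ₁/2)] = +0.8863, Δλ = +1.4329 → C = 58.26°
d = R·|Δφ| / |cos C| = 6374·0.70686 / 0.52606 = 8565 km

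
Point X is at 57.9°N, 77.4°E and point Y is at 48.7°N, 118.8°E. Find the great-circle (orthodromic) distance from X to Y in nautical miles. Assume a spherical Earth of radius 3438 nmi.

1555 nmi

Haversine: a = sin²(Δφ/2)+cos φ₁ cos φ₂ sin²(Δλ/2) = 0.05025;  σ = 2·atan2(√a,√(1−a))
σ = 25.908° → d = Rσ = 3438·0.45219 = 1555 nmi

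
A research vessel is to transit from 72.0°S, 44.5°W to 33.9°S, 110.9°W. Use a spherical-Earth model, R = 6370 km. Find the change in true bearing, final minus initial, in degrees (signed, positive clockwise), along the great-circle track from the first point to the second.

+57.8°

At departure: θ₁ = atan2(sin Δλ cos φ₂, cos φ₁ sin φ₂ − sin φ₁ cos φ₂ cos Δλ) = 280.70°
At arrival: θ₂ = atan2(sin Δλ cos φ₁, −cos φ₂ sin φ₁ + sin φ₂ cos φ₁ cos Δλ) = 338.54°
Δθ = θ₂ − θ₁ = +57.8°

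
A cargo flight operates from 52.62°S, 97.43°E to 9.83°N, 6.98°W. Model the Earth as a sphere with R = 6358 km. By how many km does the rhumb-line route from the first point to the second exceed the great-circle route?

Great circle: cos σ = sin φ₁ sin φ₂ + cos φ₁ cos φ₂ cos Δλ,  σ = 1.8593 rad → d_gc = 11821.5 km
Rhumb line: Δψ = +1.2563, q = Δφ/Δψ = 0.8676, d_rh = R√(Δφ²+q²Δλ²) = 12209.5 km
Excess = 12209.5 − 11821.5 = 388.0 ≈ 388 km

388 km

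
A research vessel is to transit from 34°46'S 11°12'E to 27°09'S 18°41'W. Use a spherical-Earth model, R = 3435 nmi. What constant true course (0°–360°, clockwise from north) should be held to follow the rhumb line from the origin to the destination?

286.6°

Meridional parts: M(φ₁)=-0.6479, M(φ₂)=-0.4927 → ΔM = +0.1552;  Δλ = -0.5216 rad
tan C = Δλ / ΔM = -3.3602 → C = 286.57°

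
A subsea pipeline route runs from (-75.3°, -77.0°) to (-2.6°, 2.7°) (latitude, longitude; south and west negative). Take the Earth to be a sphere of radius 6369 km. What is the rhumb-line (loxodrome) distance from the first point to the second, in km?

Δψ = ln[tan(π/4+φ₂/2)/tan(π/4+φ₁/2)] = +2.0026;  Δφ = +1.2689 rad,  Δλ = +1.3910 rad
q = Δφ/Δψ = 0.6336
d = R·√(Δφ² + q²Δλ²) = 6369·1.54492 = 9840 km

9840 km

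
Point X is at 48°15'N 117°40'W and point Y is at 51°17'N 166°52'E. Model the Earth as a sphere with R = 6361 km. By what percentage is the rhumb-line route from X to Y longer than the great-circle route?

Great circle: σ = 0.8140 rad → d_gc = Rσ = 5177.6 km
Rhumb: Δφ = +0.0529, Δλ = -1.3171, Δψ = +0.0820, q = Δφ/Δψ = 0.6456 → d_rh = R√(Δφ²+q²Δλ²) = 5419.7 km
Excess = (5419.7 − 5177.6) / 5177.6 = 242.1 / 5177.6 = 4.68% ≈ 4.7%

4.7%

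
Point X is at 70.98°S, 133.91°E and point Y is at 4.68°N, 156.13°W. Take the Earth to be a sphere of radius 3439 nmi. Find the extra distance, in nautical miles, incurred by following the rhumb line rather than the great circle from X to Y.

141 nmi

Great circle: cos σ = sin φ₁ sin φ₂ + cos φ₁ cos φ₂ cos Δλ,  σ = 1.5366 rad → d_gc = 5284.4 nmi
Rhumb line: Δψ = +1.8684, q = Δφ/Δψ = 0.7068, d_rh = R√(Δφ²+q²Δλ²) = 5425.0 nmi
Excess = 5425.0 − 5284.4 = 140.6 ≈ 141 nmi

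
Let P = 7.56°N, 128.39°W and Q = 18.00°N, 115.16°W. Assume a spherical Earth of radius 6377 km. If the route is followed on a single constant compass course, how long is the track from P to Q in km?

1846 km

Δψ = ln[tan(π/4+φ₂/2)/tan(π/4+φ₁/2)] = +0.1871;  Δφ = +0.1822 rad,  Δλ = +0.2309 rad
q = Δφ/Δψ = 0.9737
d = R·√(Δφ² + q²Δλ²) = 6377·0.28941 = 1846 km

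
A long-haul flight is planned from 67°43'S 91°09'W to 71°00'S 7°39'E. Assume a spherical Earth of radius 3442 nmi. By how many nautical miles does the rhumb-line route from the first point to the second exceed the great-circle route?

227 nmi

Great circle: cos σ = sin φ₁ sin φ₂ + cos φ₁ cos φ₂ cos Δλ,  σ = 0.5433 rad → d_gc = 1869.9 nmi
Rhumb line: Δψ = -0.1629, q = Δφ/Δψ = 0.3518, d_rh = R√(Δφ²+q²Δλ²) = 2097.3 nmi
Excess = 2097.3 − 1869.9 = 227.4 ≈ 227 nmi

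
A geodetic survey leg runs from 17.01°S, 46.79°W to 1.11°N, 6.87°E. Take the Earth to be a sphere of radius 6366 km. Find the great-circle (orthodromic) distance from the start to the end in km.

Haversine: a = sin²(Δφ/2)+cos φ₁ cos φ₂ sin²(Δλ/2) = 0.21956;  σ = 2·atan2(√a,√(1−a))
σ = 55.883° → d = Rσ = 6366·0.97535 = 6209 km

6209 km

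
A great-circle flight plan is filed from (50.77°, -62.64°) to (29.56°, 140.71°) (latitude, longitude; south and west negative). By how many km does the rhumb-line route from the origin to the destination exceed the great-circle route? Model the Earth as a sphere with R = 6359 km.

Great circle: cos σ = sin φ₁ sin φ₂ + cos φ₁ cos φ₂ cos Δλ,  σ = 1.6940 rad → d_gc = 10772.3 km
Rhumb line: Δψ = -0.4913, q = Δφ/Δψ = 0.7535, d_rh = R√(Δφ²+q²Δλ²) = 13309.7 km
Excess = 13309.7 − 10772.3 = 2537.4 ≈ 2537 km

2537 km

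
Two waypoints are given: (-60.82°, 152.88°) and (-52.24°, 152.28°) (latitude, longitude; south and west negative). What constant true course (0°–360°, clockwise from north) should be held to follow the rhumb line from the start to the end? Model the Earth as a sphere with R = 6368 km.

357.8°

Meridional parts: M(φ₁)=-1.3459, M(φ₂)=-1.0730 → ΔM = +0.2730;  Δλ = -0.0105 rad
tan C = Δλ / ΔM = -0.0384 → C = 357.80°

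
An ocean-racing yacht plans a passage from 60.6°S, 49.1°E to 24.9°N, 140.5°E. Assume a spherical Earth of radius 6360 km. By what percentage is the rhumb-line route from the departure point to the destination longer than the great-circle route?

2.2%

Great circle: σ = 1.9581 rad → d_gc = Rσ = 12453.5 km
Rhumb: Δφ = +1.4923, Δλ = +1.5952, Δψ = +1.7870, q = Δφ/Δψ = 0.8350 → d_rh = R√(Δφ²+q²Δλ²) = 12722.0 km
Excess = (12722.0 − 12453.5) / 12453.5 = 268.5 / 12453.5 = 2.16% ≈ 2.2%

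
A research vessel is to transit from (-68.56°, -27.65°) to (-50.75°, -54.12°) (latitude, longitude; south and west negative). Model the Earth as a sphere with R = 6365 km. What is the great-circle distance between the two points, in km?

2433 km

Haversine: a = sin²(Δφ/2)+cos φ₁ cos φ₂ sin²(Δλ/2) = 0.03608;  σ = 2·atan2(√a,√(1−a))
σ = 21.901° → d = Rσ = 6365·0.38224 = 2433 km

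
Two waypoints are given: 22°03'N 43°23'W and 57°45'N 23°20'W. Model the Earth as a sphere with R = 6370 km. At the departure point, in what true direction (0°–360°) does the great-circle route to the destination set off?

17.1°

N = sin Δλ·cos φ₂ = +0.1829;  D = cos φ₁ sin φ₂ − sin φ₁ cos φ₂ cos Δλ = +0.5957
initial course = atan2(N, D) = 17.07°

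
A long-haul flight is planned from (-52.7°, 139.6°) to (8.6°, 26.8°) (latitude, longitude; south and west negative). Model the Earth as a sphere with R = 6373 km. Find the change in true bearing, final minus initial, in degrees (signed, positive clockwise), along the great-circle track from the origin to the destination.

+66.6°

Initial bearing θ₁ = atan2(sin Δλ cos φ₂, cos φ₁ sin φ₂ − sin φ₁ cos φ₂ cos Δλ) = 256.78°
Final bearing θ₂ = (initial bearing from the destination back to the start) + 180° = 323.37°
Δθ = θ₂ − θ₁ = +66.6°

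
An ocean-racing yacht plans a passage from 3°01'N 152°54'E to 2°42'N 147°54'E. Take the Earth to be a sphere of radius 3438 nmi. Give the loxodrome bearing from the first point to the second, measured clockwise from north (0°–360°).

266.4°

Δψ = ln[tan(π/4+φ₂/2)/tan(π/4+φ₁/2)] = -0.0055
Δλ = -0.0873 rad (taken the short way round)
course = atan2(Δλ, Δψ) = 266.37°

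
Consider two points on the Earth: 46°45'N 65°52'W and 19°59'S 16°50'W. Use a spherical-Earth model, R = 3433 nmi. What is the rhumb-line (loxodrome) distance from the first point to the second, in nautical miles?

Δψ = ln[tan(π/4+φ₂/2)/tan(π/4+φ₁/2)] = -1.2813;  Δφ = -1.1647 rad,  Δλ = +0.8558 rad
q = Δφ/Δψ = 0.9090
d = R·√(Δφ² + q²Δλ²) = 3433·1.40061 = 4808 nmi

4808 nmi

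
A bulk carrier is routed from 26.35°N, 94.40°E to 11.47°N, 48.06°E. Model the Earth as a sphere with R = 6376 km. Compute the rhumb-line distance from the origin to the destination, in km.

5136 km

Δψ = ln[tan(π/4+φ₂/2)/tan(π/4+φ₁/2)] = -0.2755;  Δφ = -0.2597 rad,  Δλ = -0.8088 rad
q = Δφ/Δψ = 0.9427
d = R·√(Δφ² + q²Δλ²) = 6376·0.80549 = 5136 km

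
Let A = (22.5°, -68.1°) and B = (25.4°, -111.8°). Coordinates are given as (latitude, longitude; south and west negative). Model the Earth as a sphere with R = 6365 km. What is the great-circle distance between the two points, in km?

4429 km

cos σ = sin φ₁ sin φ₂ + cos φ₁ cos φ₂ cos Δλ
      = sin(22.50°)sin(25.40°) + cos(22.50°)cos(25.40°)cos(-43.70°) = 0.7675
σ = 39.869° → d = Rσ = 6365·0.69584 = 4429 km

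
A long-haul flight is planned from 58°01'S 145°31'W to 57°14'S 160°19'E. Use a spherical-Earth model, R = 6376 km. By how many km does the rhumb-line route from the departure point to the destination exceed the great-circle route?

87 km

Great circle: cos σ = sin φ₁ sin φ₂ + cos φ₁ cos φ₂ cos Δλ,  σ = 0.4927 rad → d_gc = 3141.4 km
Rhumb line: Δψ = +0.0255, q = Δφ/Δψ = 0.5354, d_rh = R√(Δφ²+q²Δλ²) = 3228.7 km
Excess = 3228.7 − 3141.4 = 87.3 ≈ 87 km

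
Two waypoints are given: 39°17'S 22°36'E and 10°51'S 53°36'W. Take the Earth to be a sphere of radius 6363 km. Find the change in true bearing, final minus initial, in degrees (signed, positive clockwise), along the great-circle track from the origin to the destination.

At departure: θ₁ = atan2(sin Δλ cos φ₂, cos φ₁ sin φ₂ − sin φ₁ cos φ₂ cos Δλ) = 270.16°
At arrival: θ₂ = atan2(sin Δλ cos φ₁, −cos φ₂ sin φ₁ + sin φ₂ cos φ₁ cos Δλ) = 307.99°
Δθ = θ₂ − θ₁ = +37.8°

+37.8°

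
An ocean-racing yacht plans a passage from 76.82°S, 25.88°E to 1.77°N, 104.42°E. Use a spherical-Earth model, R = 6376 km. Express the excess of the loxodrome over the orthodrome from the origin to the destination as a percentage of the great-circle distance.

Great circle: σ = 1.5556 rad → d_gc = Rσ = 9918.4 km
Rhumb: Δφ = +1.3717, Δλ = +1.3708, Δψ = +2.1891, q = Δφ/Δψ = 0.6266 → d_rh = R√(Δφ²+q²Δλ²) = 10318.7 km
Excess = (10318.7 − 9918.4) / 9918.4 = 400.3 / 9918.4 = 4.04% ≈ 4.0%

4.0%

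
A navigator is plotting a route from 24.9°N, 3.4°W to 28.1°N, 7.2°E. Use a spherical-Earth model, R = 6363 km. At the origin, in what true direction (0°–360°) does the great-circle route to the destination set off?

69.0°

θ = atan2( sin Δλ·cos φ₂ ,  cos φ₁ sin φ₂ − sin φ₁ cos φ₂ cos Δλ )
  = atan2(+0.1623, +0.0622) = 69.04°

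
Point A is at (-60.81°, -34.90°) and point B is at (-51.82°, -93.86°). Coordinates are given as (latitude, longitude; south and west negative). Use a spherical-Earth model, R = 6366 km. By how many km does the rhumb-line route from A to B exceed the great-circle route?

Great circle: cos σ = sin φ₁ sin φ₂ + cos φ₁ cos φ₂ cos Δλ,  σ = 0.5704 rad → d_gc = 3631.0 km
Rhumb line: Δψ = +0.2845, q = Δφ/Δψ = 0.5515, d_rh = R√(Δφ²+q²Δλ²) = 3748.2 km
Excess = 3748.2 − 3631.0 = 117.2 ≈ 117 km

117 km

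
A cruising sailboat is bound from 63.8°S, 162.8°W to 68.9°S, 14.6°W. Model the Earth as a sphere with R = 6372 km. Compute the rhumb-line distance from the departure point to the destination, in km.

6611 km

Δψ = ln[tan(π/4+φ₂/2)/tan(π/4+φ₁/2)] = -0.2227;  Δφ = -0.0890 rad,  Δλ = +2.5866 rad
q = Δφ/Δψ = 0.3996
d = R·√(Δφ² + q²Δλ²) = 6372·1.03750 = 6611 km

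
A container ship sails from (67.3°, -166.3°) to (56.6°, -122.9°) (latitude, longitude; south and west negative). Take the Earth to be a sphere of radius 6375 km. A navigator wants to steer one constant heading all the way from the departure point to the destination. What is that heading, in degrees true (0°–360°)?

117.9°

Meridional parts: M(φ₁)=+1.6058, M(φ₂)=+1.2039 → ΔM = -0.4019;  Δλ = +0.7575 rad
tan C = Δλ / ΔM = -1.8848 → C = 117.95°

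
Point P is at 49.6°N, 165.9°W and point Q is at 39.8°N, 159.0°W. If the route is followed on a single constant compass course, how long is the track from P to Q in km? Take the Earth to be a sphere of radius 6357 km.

Rhumb course C = atan2(Δλ, Δψ) with Δψ = ln[tan(π/4+φ₂/2)/tan(π/4+φ₁/2)] = -0.2415, Δλ = +0.1204 → C = 153.50°
d = R·|Δφ| / |cos C| = 6357·0.17104 / 0.89491 = 1215 km

1215 km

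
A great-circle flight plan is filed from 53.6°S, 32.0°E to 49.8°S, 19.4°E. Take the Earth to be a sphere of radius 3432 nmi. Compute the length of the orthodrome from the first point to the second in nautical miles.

519 nmi

cos σ = sin φ₁ sin φ₂ + cos φ₁ cos φ₂ cos Δλ
      = sin(-53.60°)sin(-49.80°) + cos(-53.60°)cos(-49.80°)cos(-12.60°) = 0.9886
σ = 8.668° → d = Rσ = 3432·0.15129 = 519 nmi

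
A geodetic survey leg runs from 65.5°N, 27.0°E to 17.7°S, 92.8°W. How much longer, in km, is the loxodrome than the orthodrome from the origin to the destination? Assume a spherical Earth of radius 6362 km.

Great circle: cos σ = sin φ₁ sin φ₂ + cos φ₁ cos φ₂ cos Δλ,  σ = 2.0635 rad → d_gc = 13127.9 km
Rhumb line: Δψ = -1.8413, q = Δφ/Δψ = 0.7887, d_rh = R√(Δφ²+q²Δλ²) = 13978.8 km
Excess = 13978.8 − 13127.9 = 850.9 ≈ 851 km

851 km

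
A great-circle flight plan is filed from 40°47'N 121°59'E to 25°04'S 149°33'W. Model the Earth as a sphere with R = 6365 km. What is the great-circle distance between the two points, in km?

11662 km

Haversine: a = sin²(Δφ/2)+cos φ₁ cos φ₂ sin²(Δλ/2) = 0.62920;  σ = 2·atan2(√a,√(1−a))
σ = 104.975° → d = Rσ = 6365·1.83215 = 11662 km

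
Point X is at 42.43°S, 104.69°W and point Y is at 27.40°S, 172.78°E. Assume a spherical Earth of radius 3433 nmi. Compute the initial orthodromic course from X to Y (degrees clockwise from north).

253.4°

N = sin Δλ·cos φ₂ = -0.8803;  D = cos φ₁ sin φ₂ − sin φ₁ cos φ₂ cos Δλ = -0.2618
initial course = atan2(N, D) = 253.44°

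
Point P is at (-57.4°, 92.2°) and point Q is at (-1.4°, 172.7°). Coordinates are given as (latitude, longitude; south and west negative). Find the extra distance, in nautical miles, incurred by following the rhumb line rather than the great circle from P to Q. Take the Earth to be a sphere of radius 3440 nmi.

Great circle: cos σ = sin φ₁ sin φ₂ + cos φ₁ cos φ₂ cos Δλ,  σ = 1.4611 rad → d_gc = 5026.2 nmi
Rhumb line: Δψ = +1.2051, q = Δφ/Δψ = 0.8110, d_rh = R√(Δφ²+q²Δλ²) = 5164.2 nmi
Excess = 5164.2 − 5026.2 = 138.0 ≈ 138 nmi

138 nmi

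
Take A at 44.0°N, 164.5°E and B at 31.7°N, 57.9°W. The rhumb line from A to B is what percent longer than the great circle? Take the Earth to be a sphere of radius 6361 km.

14.6%

Great circle: σ = 1.6578 rad → d_gc = Rσ = 10545.5 km
Rhumb: Δφ = -0.2147, Δλ = +2.4016, Δψ = -0.2730, q = Δφ/Δψ = 0.7863 → d_rh = R√(Δφ²+q²Δλ²) = 12088.6 km
Excess = (12088.6 − 10545.5) / 10545.5 = 1543.1 / 10545.5 = 14.63% ≈ 14.6%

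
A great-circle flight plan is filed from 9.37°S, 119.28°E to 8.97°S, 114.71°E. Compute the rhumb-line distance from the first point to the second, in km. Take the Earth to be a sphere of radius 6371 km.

Rhumb course C = atan2(Δλ, Δψ) with Δψ = ln[tan(π/4+φ₂/2)/tan(π/4+φ₁/2)] = +0.0071, Δλ = -0.0798 → C = 275.07°
d = R·|Δφ| / |cos C| = 6371·0.00698 / 0.08831 = 504 km

504 km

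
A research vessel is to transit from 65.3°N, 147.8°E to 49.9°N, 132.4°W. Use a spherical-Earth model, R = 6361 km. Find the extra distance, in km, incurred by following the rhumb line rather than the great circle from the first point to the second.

Great circle: cos σ = sin φ₁ sin φ₂ + cos φ₁ cos φ₂ cos Δλ,  σ = 0.7339 rad → d_gc = 4668.0 km
Rhumb line: Δψ = -0.5109, q = Δφ/Δψ = 0.5260, d_rh = R√(Δφ²+q²Δλ²) = 4964.2 km
Excess = 4964.2 − 4668.0 = 296.2 ≈ 296 km

296 km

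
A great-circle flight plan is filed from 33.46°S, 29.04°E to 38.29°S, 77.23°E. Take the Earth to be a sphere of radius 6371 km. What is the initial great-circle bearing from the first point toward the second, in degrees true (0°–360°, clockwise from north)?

111.3°

N = sin Δλ·cos φ₂ = +0.5850;  D = cos φ₁ sin φ₂ − sin φ₁ cos φ₂ cos Δλ = -0.2285
initial course = atan2(N, D) = 111.33°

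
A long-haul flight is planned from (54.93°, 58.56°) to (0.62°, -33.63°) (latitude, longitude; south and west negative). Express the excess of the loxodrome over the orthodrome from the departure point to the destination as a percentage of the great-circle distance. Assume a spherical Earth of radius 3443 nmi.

Great circle: σ = 1.5839 rad → d_gc = Rσ = 5453.4 nmi
Rhumb: Δφ = -0.9479, Δλ = -1.6090, Δψ = -1.1413, q = Δφ/Δψ = 0.8305 → d_rh = R√(Δφ²+q²Δλ²) = 5641.0 nmi
Excess = (5641.0 − 5453.4) / 5453.4 = 187.6 / 5453.4 = 3.44% ≈ 3.4%

3.4%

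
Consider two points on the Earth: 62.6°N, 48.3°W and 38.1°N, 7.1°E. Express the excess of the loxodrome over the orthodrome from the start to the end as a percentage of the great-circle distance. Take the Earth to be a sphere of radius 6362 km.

2.5%

Great circle: σ = 0.7175 rad → d_gc = Rσ = 4564.7 km
Rhumb: Δφ = -0.4276, Δλ = +0.9669, Δψ = -0.6913, q = Δφ/Δψ = 0.6185 → d_rh = R√(Δφ²+q²Δλ²) = 4677.4 km
Excess = (4677.4 − 4564.7) / 4564.7 = 112.7 / 4564.7 = 2.47% ≈ 2.5%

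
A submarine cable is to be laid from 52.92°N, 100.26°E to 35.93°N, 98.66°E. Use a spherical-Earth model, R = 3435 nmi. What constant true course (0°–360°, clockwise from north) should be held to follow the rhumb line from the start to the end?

183.8°

Meridional parts: M(φ₁)=+1.0925, M(φ₂)=+0.6728 → ΔM = -0.4197;  Δλ = -0.0279 rad
tan C = Δλ / ΔM = +0.0665 → C = 183.81°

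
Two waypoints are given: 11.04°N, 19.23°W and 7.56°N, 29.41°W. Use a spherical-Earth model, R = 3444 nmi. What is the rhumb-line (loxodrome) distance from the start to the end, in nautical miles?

639 nmi

Rhumb course C = atan2(Δλ, Δψ) with Δψ = ln[tan(π/4+φ₂/2)/tan(π/4+φ₁/2)] = -0.0616, Δλ = -0.1777 → C = 250.89°
d = R·|Δφ| / |cos C| = 3444·0.06074 / 0.32737 = 639 nmi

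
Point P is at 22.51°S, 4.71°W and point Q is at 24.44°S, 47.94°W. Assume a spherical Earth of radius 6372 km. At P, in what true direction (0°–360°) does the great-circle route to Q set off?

θ = atan2( sin Δλ·cos φ₂ ,  cos φ₁ sin φ₂ − sin φ₁ cos φ₂ cos Δλ )
  = atan2(-0.6236, -0.1283) = 258.38°

258.4°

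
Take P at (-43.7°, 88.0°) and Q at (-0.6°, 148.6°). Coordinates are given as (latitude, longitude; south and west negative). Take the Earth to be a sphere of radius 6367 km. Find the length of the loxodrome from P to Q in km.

Rhumb course C = atan2(Δλ, Δψ) with Δψ = ln[tan(π/4+φ₂/2)/tan(π/4+φ₁/2)] = +0.8392, Δλ = +1.0577 → C = 51.57°
d = R·|Δφ| / |cos C| = 6367·0.75224 / 0.62154 = 7706 km

7706 km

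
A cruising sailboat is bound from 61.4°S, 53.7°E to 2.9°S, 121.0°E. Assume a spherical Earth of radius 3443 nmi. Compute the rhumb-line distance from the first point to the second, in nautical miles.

4712 nmi

Rhumb course C = atan2(Δλ, Δψ) with Δψ = ln[tan(π/4+φ₂/2)/tan(π/4+φ₁/2)] = +1.3163, Δλ = +1.1746 → C = 41.75°
d = R·|Δφ| / |cos C| = 3443·1.02102 / 0.74611 = 4712 nmi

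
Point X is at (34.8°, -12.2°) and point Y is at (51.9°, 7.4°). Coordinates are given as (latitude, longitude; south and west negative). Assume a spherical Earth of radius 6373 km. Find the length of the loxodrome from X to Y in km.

2466 km

Δψ = ln[tan(π/4+φ₂/2)/tan(π/4+φ₁/2)] = +0.4147;  Δφ = +0.2985 rad,  Δλ = +0.3421 rad
q = Δφ/Δψ = 0.7196
d = R·√(Δφ² + q²Δλ²) = 6373·0.38687 = 2466 km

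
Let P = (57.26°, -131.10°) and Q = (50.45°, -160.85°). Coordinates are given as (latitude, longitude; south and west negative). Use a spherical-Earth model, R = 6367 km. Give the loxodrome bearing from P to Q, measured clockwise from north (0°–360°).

Δψ = ln[tan(π/4+φ₂/2)/tan(π/4+φ₁/2)] = -0.2021
Δλ = -0.5192 rad (taken the short way round)
course = atan2(Δλ, Δψ) = 248.73°

248.7°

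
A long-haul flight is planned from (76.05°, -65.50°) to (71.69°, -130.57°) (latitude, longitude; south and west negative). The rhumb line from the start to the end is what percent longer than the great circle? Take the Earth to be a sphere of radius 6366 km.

5.2%

Great circle: σ = 0.3068 rad → d_gc = Rσ = 1953.3 km
Rhumb: Δφ = -0.0761, Δλ = -1.1357, Δψ = -0.2756, q = Δφ/Δψ = 0.2761 → d_rh = R√(Δφ²+q²Δλ²) = 2054.4 km
Excess = (2054.4 − 1953.3) / 1953.3 = 101.1 / 1953.3 = 5.18% ≈ 5.2%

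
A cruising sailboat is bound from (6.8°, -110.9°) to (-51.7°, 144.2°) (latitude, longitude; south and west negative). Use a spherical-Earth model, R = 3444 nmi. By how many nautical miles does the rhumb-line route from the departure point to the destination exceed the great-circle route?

220 nmi

Great circle: cos σ = sin φ₁ sin φ₂ + cos φ₁ cos φ₂ cos Δλ,  σ = 1.8247 rad → d_gc = 6284.2 nmi
Rhumb line: Δψ = -1.1766, q = Δφ/Δψ = 0.8677, d_rh = R√(Δφ²+q²Δλ²) = 6504.0 nmi
Excess = 6504.0 − 6284.2 = 219.8 ≈ 220 nmi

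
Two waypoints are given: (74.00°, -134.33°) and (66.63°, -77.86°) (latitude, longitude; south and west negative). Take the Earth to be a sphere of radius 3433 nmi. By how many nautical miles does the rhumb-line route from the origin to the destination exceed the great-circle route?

43 nmi

Great circle: cos σ = sin φ₁ sin φ₂ + cos φ₁ cos φ₂ cos Δλ,  σ = 0.3399 rad → d_gc = 1166.8 nmi
Rhumb line: Δψ = -0.3863, q = Δφ/Δψ = 0.3330, d_rh = R√(Δφ²+q²Δλ²) = 1210.0 nmi
Excess = 1210.0 − 1166.8 = 43.2 ≈ 43 nmi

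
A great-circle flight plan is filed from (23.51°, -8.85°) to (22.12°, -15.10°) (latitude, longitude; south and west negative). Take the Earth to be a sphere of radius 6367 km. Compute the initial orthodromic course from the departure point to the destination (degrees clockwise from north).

N = sin Δλ·cos φ₂ = -0.1009;  D = cos φ₁ sin φ₂ − sin φ₁ cos φ₂ cos Δλ = -0.0221
initial course = atan2(N, D) = 257.66°

257.7°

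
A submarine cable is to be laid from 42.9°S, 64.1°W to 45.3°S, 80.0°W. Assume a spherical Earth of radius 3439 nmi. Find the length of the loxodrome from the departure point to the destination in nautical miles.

Rhumb course C = atan2(Δλ, Δψ) with Δψ = ln[tan(π/4+φ₂/2)/tan(π/4+φ₁/2)] = -0.0583, Δλ = -0.2775 → C = 258.13°
d = R·|Δφ| / |cos C| = 3439·0.04189 / 0.20574 = 700 nmi

700 nmi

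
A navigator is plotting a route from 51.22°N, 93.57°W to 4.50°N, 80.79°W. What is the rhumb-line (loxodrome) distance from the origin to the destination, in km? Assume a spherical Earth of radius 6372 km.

Δψ = ln[tan(π/4+φ₂/2)/tan(π/4+φ₁/2)] = -0.9656;  Δφ = -0.8154 rad,  Δλ = +0.2231 rad
q = Δφ/Δψ = 0.8445
d = R·√(Δφ² + q²Δλ²) = 6372·0.83689 = 5333 km

5333 km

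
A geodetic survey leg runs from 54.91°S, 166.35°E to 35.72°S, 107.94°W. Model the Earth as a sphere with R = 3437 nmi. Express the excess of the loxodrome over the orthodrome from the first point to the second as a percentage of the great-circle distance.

5.5%

Great circle: σ = 1.0326 rad → d_gc = Rσ = 3548.9 nmi
Rhumb: Δφ = +0.3349, Δλ = +1.4959, Δψ = +0.4833, q = Δφ/Δψ = 0.6931 → d_rh = R√(Δφ²+q²Δλ²) = 3744.7 nmi
Excess = (3744.7 − 3548.9) / 3548.9 = 195.8 / 3548.9 = 5.52% ≈ 5.5%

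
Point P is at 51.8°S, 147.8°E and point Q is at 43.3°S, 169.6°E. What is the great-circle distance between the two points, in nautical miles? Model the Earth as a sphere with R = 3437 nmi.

cos σ = sin φ₁ sin φ₂ + cos φ₁ cos φ₂ cos Δλ
      = sin(-51.80°)sin(-43.30°) + cos(-51.80°)cos(-43.30°)cos(21.80°) = 0.9568
σ = 16.897° → d = Rσ = 3437·0.29490 = 1014 nmi

1014 nmi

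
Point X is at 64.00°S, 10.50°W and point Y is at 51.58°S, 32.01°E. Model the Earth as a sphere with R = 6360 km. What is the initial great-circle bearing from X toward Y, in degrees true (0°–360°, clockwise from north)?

80.8°

N = sin Δλ·cos φ₂ = +0.4199;  D = cos φ₁ sin φ₂ − sin φ₁ cos φ₂ cos Δλ = +0.0683
initial course = atan2(N, D) = 80.77°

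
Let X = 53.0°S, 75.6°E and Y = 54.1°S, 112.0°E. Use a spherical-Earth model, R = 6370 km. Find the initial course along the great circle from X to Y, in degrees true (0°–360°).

107.6°

θ = atan2( sin Δλ·cos φ₂ ,  cos φ₁ sin φ₂ − sin φ₁ cos φ₂ cos Δλ )
  = atan2(+0.3480, -0.1106) = 107.63°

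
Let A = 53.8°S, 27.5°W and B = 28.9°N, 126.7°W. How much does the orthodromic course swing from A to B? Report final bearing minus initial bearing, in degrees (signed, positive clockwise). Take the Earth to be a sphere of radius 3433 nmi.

+37.3°

Initial bearing θ₁ = atan2(sin Δλ cos φ₂, cos φ₁ sin φ₂ − sin φ₁ cos φ₂ cos Δλ) = 281.29°
Final bearing θ₂ = (initial bearing from the destination back to the start) + 180° = 318.58°
Δθ = θ₂ − θ₁ = +37.3°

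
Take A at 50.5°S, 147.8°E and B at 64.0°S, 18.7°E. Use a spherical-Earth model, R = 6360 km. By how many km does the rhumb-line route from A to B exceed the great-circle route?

1262 km

Great circle: cos σ = sin φ₁ sin φ₂ + cos φ₁ cos φ₂ cos Δλ,  σ = 1.0267 rad → d_gc = 6529.6 km
Rhumb line: Δψ = -0.4416, q = Δφ/Δψ = 0.5336, d_rh = R√(Δφ²+q²Δλ²) = 7792.0 km
Excess = 7792.0 − 6529.6 = 1262.4 ≈ 1262 km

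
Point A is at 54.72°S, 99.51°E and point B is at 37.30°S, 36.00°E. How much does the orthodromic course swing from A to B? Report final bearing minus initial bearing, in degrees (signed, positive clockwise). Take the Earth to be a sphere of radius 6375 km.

+48.5°

At departure: θ₁ = atan2(sin Δλ cos φ₂, cos φ₁ sin φ₂ − sin φ₁ cos φ₂ cos Δλ) = 265.15°
At arrival: θ₂ = atan2(sin Δλ cos φ₁, −cos φ₂ sin φ₁ + sin φ₂ cos φ₁ cos Δλ) = 313.66°
Δθ = θ₂ − θ₁ = +48.5°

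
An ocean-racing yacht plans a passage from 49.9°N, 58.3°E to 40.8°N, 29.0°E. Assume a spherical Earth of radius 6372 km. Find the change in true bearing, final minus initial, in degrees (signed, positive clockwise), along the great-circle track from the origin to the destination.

Initial bearing θ₁ = atan2(sin Δλ cos φ₂, cos φ₁ sin φ₂ − sin φ₁ cos φ₂ cos Δλ) = 257.21°
Final bearing θ₂ = (initial bearing from the destination back to the start) + 180° = 236.08°
Δθ = θ₂ − θ₁ = -21.1°

-21.1°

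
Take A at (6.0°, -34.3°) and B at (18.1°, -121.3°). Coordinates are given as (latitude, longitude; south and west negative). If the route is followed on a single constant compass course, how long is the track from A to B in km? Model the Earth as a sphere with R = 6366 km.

9529 km

Δψ = ln[tan(π/4+φ₂/2)/tan(π/4+φ₁/2)] = +0.2164;  Δφ = +0.2112 rad,  Δλ = -1.5184 rad
q = Δφ/Δψ = 0.9760
d = R·√(Δφ² + q²Δλ²) = 6366·1.49694 = 9529 km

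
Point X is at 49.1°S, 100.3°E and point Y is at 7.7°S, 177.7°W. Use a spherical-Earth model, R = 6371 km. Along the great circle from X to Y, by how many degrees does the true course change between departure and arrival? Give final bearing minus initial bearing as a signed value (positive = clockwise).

At departure: θ₁ = atan2(sin Δλ cos φ₂, cos φ₁ sin φ₂ − sin φ₁ cos φ₂ cos Δλ) = 89.04°
At arrival: θ₂ = atan2(sin Δλ cos φ₁, −cos φ₂ sin φ₁ + sin φ₂ cos φ₁ cos Δλ) = 41.35°
Δθ = θ₂ − θ₁ = -47.7°

-47.7°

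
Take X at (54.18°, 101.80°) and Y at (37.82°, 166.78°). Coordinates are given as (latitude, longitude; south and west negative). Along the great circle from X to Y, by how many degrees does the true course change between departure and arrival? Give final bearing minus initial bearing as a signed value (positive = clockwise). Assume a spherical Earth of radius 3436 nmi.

Initial bearing θ₁ = atan2(sin Δλ cos φ₂, cos φ₁ sin φ₂ − sin φ₁ cos φ₂ cos Δλ) = 82.99°
Final bearing θ₂ = (initial bearing from the destination back to the start) + 180° = 132.66°
Δθ = θ₂ − θ₁ = +49.7°

+49.7°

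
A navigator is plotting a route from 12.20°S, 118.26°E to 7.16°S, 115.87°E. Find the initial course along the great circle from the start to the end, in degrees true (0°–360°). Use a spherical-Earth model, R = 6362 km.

N = sin Δλ·cos φ₂ = -0.0414;  D = cos φ₁ sin φ₂ − sin φ₁ cos φ₂ cos Δλ = +0.0877
initial course = atan2(N, D) = 334.73°

334.7°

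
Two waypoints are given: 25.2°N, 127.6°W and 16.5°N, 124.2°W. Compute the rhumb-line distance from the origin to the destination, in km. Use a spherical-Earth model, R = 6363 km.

Rhumb course C = atan2(Δλ, Δψ) with Δψ = ln[tan(π/4+φ₂/2)/tan(π/4+φ₁/2)] = -0.1627, Δλ = +0.0593 → C = 159.96°
d = R·|Δφ| / |cos C| = 6363·0.15184 / 0.93945 = 1028 km

1028 km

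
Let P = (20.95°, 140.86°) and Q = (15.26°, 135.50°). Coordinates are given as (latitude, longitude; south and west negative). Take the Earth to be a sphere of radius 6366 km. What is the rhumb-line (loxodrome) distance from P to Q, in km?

848 km

Δψ = ln[tan(π/4+φ₂/2)/tan(π/4+φ₁/2)] = -0.1045;  Δφ = -0.0993 rad,  Δλ = -0.0935 rad
q = Δφ/Δψ = 0.9500
d = R·√(Δφ² + q²Δλ²) = 6366·0.13327 = 848 km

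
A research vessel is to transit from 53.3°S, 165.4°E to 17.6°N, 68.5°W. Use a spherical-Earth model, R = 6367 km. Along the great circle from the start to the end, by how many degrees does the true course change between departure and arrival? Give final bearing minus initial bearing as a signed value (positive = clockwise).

-73.0°

Initial bearing θ₁ = atan2(sin Δλ cos φ₂, cos φ₁ sin φ₂ − sin φ₁ cos φ₂ cos Δλ) = 109.29°
Final bearing θ₂ = (initial bearing from the destination back to the start) + 180° = 36.28°
Δθ = θ₂ − θ₁ = -73.0°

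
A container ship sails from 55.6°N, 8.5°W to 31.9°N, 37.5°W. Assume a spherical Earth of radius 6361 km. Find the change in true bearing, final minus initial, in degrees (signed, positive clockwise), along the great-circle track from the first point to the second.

Initial bearing θ₁ = atan2(sin Δλ cos φ₂, cos φ₁ sin φ₂ − sin φ₁ cos φ₂ cos Δλ) = 232.65°
Final bearing θ₂ = (initial bearing from the destination back to the start) + 180° = 211.94°
Δθ = θ₂ − θ₁ = -20.7°

-20.7°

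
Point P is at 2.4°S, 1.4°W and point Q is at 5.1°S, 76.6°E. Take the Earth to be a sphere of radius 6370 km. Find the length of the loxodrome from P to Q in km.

8658 km

Δψ = ln[tan(π/4+φ₂/2)/tan(π/4+φ₁/2)] = -0.0472;  Δφ = -0.0471 rad,  Δλ = +1.3614 rad
q = Δφ/Δψ = 0.9978
d = R·√(Δφ² + q²Δλ²) = 6370·1.35913 = 8658 km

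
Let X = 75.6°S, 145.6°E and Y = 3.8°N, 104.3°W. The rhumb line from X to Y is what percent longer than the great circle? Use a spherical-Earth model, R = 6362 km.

8.3%

Great circle: σ = 1.7208 rad → d_gc = Rσ = 10947.9 km
Rhumb: Δφ = +1.3858, Δλ = +1.9216, Δψ = +2.1352, q = Δφ/Δψ = 0.6490 → d_rh = R√(Δφ²+q²Δλ²) = 11861.0 km
Excess = (11861.0 − 10947.9) / 10947.9 = 913.1 / 10947.9 = 8.34% ≈ 8.3%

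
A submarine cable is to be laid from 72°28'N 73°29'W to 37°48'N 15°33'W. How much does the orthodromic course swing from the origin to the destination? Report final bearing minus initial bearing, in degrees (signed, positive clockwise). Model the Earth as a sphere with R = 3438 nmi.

+50.9°

Initial bearing θ₁ = atan2(sin Δλ cos φ₂, cos φ₁ sin φ₂ − sin φ₁ cos φ₂ cos Δλ) = 107.83°
Final bearing θ₂ = (initial bearing from the destination back to the start) + 180° = 158.72°
Δθ = θ₂ − θ₁ = +50.9°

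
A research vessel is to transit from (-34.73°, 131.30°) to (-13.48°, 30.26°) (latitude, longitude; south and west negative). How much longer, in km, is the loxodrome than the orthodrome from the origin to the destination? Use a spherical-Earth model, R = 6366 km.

307 km

Great circle: cos σ = sin φ₁ sin φ₂ + cos φ₁ cos φ₂ cos Δλ,  σ = 1.5910 rad → d_gc = 10128.5 km
Rhumb line: Δψ = +0.4096, q = Δφ/Δψ = 0.9054, d_rh = R√(Δφ²+q²Δλ²) = 10435.2 km
Excess = 10435.2 − 10128.5 = 306.7 ≈ 307 km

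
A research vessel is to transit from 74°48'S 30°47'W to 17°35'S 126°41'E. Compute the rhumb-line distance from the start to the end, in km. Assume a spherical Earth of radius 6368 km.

12076 km

Δψ = ln[tan(π/4+φ₂/2)/tan(π/4+φ₁/2)] = +1.7024;  Δφ = +0.9986 rad,  Δλ = +2.7483 rad
q = Δφ/Δψ = 0.5866
d = R·√(Δφ² + q²Δλ²) = 6368·1.89640 = 12076 km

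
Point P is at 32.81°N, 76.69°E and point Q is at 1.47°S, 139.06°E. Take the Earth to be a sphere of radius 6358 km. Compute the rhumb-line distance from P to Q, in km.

Δψ = ln[tan(π/4+φ₂/2)/tan(π/4+φ₁/2)] = -0.6324;  Δφ = -0.5983 rad,  Δλ = +1.0886 rad
q = Δφ/Δψ = 0.9460
d = R·√(Δφ² + q²Δλ²) = 6358·1.19099 = 7572 km

7572 km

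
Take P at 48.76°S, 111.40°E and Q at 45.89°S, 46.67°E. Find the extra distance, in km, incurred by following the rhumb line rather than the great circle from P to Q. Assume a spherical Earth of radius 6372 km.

Great circle: cos σ = sin φ₁ sin φ₂ + cos φ₁ cos φ₂ cos Δλ,  σ = 0.7440 rad → d_gc = 4740.6 km
Rhumb line: Δψ = +0.0739, q = Δφ/Δψ = 0.6776, d_rh = R√(Δφ²+q²Δλ²) = 4888.3 km
Excess = 4888.3 − 4740.6 = 147.7 ≈ 148 km

148 km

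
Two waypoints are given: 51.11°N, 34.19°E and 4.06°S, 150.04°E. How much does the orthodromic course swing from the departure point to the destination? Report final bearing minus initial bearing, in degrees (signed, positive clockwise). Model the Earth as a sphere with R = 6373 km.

+71.4°

Initial bearing θ₁ = atan2(sin Δλ cos φ₂, cos φ₁ sin φ₂ − sin φ₁ cos φ₂ cos Δλ) = 71.86°
Final bearing θ₂ = (initial bearing from the destination back to the start) + 180° = 143.26°
Δθ = θ₂ − θ₁ = +71.4°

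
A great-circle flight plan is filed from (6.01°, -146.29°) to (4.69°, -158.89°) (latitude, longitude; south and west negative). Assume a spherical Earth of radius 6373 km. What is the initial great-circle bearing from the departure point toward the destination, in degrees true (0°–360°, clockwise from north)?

θ = atan2( sin Δλ·cos φ₂ ,  cos φ₁ sin φ₂ − sin φ₁ cos φ₂ cos Δλ )
  = atan2(-0.2174, -0.0205) = 264.61°

264.6°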